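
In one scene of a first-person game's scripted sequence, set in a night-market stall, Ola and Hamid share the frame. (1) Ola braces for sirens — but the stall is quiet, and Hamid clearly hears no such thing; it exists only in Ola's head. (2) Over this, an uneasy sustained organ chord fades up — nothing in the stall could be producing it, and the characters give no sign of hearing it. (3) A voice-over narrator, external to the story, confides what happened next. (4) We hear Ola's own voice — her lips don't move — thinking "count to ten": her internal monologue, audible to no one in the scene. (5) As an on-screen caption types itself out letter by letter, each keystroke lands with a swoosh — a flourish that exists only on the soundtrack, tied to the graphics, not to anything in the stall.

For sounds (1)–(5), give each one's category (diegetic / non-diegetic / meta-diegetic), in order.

meta-diegetic, non-diegetic, non-diegetic, meta-diegetic, non-diegetic

Sound (1): the sound is imagined by Ola; nothing in the story world is producing it and Hamid can't hear it, so meta-diegetic.
(2) score with no on-screen or off-screen source; it exists for the audience alone → non-diegetic.
(3) the narrator exists outside the story world, addressing only the audience → non-diegetic.
(4) is meta-diegetic: Ola's thought-voice: a private mental sound no other character can hear.
(5) is non-diegetic: sound married to a title/caption — outside the diegesis by definition.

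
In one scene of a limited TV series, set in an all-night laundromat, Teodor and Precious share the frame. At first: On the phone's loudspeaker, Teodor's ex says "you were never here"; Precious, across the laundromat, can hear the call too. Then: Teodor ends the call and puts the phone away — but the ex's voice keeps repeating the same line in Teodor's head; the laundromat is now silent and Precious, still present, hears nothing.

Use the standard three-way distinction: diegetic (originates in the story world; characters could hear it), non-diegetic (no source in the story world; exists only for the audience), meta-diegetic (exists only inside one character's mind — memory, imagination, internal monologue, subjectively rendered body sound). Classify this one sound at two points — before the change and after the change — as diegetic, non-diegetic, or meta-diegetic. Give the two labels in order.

Before the change: the loudspeaker is an in-world source; both Teodor and Precious hear the call → diegetic.
After the change: with the phone off, the voice continues only as Teodor's private mental replay — Precious can't hear it → meta-diegetic.

diegetic, meta-diegetic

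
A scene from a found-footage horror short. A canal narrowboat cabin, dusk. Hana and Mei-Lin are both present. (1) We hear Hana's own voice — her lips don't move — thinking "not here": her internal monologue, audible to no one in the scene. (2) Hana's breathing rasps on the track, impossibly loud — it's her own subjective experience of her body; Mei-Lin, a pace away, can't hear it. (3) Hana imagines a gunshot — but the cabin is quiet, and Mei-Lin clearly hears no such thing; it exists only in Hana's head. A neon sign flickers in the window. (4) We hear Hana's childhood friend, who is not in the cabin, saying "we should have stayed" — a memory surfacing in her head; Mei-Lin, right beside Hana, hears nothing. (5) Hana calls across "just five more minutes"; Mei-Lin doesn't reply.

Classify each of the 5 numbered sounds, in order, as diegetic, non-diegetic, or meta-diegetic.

(1) is meta-diegetic: Hana's thought-voice: a private mental sound no other character can hear.
Sound (2): a subjective body sound — Hana's private perception, inaudible to Mei-Lin, so meta-diegetic.
(3) Hana alone 'hears' it — an imagined sound, not present in the space → meta-diegetic.
Sound (4): it's Hana's recollection rendered as sound; the other character can't hear it, so meta-diegetic.
(5) spoken by a character present in the story world → diegetic.

meta-diegetic, meta-diegetic, meta-diegetic, meta-diegetic, diegetic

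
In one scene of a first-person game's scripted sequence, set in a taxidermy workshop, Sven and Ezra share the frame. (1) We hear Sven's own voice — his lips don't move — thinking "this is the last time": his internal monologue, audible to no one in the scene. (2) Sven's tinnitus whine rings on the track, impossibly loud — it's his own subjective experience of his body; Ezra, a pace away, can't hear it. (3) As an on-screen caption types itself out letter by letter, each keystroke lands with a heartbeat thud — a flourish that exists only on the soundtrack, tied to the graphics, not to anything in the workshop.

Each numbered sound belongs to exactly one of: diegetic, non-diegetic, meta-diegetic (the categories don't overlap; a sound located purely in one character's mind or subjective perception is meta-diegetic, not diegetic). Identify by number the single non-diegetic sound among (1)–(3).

(1) it's Sven's unspoken thought, heard only by the audience via his subjectivity → meta-diegetic.
Sound (2): point-of-audition from inside Sven's body; not a sound in the room, so meta-diegetic.
Sound (3): sound married to a title/caption — outside the diegesis by definition, so non-diegetic.
Only (3) is non-diegetic.

3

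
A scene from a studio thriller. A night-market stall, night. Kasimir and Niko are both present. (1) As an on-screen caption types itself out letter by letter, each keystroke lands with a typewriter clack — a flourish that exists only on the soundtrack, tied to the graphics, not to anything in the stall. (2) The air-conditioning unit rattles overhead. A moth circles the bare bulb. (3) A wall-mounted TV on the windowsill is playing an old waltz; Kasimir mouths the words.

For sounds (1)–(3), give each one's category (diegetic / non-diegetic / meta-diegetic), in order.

Sound (1): it accompanies on-screen graphics, not anything inside the story world, so non-diegetic.
(2) is diegetic: the air-conditioning unit is part of the location's real environment.
(3) is diegetic: the music comes from an on-screen device that Kasimir responds to.

non-diegetic, diegetic, diegetic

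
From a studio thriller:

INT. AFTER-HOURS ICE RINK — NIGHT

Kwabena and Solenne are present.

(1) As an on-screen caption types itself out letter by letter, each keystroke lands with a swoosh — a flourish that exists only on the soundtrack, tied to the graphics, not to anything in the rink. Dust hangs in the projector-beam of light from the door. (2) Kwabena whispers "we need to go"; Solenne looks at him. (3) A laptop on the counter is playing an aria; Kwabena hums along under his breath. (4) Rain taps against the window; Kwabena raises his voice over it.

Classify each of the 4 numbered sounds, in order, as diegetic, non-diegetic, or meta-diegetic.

Sound (1): sound married to a title/caption — outside the diegesis by definition, so non-diegetic.
(2) on-screen dialogue — Kwabena speaks and Solenne is there to hear → diegetic.
(3) is diegetic: the music comes from an on-screen device that Kwabena responds to.
(4) is diegetic: rain is part of the location's real environment.

non-diegetic, diegetic, diegetic, diegetic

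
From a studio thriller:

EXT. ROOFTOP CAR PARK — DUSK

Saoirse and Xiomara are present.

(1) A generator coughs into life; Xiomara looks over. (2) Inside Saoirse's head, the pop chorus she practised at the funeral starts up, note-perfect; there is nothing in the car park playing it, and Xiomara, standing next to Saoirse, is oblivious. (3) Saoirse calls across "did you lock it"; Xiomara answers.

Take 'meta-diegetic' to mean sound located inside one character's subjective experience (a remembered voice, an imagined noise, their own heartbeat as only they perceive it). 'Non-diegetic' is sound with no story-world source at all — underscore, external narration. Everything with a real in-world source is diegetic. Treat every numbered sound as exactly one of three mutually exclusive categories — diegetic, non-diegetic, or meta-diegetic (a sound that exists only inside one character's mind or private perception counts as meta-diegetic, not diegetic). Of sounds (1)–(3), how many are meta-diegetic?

(1) is diegetic: the sound comes from a generator physically present in the location.
(2) remembered music, private to Saoirse — Xiomara is oblivious because it isn't in the room → meta-diegetic.
(3) is diegetic: Saoirse is a character speaking aloud in the scene.
Meta-diegetic: (2) — that's 1.

1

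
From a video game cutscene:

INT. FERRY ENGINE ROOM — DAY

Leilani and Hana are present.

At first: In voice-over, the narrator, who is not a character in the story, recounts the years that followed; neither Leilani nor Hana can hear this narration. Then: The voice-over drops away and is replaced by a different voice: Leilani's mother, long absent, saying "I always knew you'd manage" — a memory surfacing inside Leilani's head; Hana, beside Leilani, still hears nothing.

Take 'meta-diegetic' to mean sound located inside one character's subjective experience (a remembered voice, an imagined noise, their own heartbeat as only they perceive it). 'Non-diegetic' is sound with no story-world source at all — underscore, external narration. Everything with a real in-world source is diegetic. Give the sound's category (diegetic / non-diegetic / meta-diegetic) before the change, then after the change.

non-diegetic, meta-diegetic

Before the change: the external narrator addresses only the audience — outside the story world → non-diegetic.
After the change: the replacement voice is a memory inside Leilani's mind specifically → meta-diegetic.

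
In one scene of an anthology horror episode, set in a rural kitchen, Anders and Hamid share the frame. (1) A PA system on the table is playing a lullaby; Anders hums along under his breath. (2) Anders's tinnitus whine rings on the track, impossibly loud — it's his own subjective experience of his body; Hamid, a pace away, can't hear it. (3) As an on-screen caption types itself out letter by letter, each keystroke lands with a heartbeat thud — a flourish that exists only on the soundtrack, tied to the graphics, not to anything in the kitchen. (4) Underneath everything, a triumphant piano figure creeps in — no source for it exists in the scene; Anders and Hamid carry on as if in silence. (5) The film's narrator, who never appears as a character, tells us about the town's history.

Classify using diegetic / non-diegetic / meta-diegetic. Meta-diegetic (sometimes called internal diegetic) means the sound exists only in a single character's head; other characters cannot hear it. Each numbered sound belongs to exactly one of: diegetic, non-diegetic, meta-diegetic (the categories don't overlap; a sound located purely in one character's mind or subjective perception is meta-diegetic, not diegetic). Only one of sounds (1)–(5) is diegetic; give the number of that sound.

1

(1) source music from a PA system, which exists in the story world → diegetic.
(2) a subjective body sound — Anders's private perception, inaudible to Hamid → meta-diegetic.
Sound (3): sound married to a title/caption — outside the diegesis by definition, so non-diegetic.
(4) it has no source in the story world and no character can hear it — it's underscore → non-diegetic.
(5) is non-diegetic: commentary laid over the scene from outside the fiction.
Only (1) is diegetic.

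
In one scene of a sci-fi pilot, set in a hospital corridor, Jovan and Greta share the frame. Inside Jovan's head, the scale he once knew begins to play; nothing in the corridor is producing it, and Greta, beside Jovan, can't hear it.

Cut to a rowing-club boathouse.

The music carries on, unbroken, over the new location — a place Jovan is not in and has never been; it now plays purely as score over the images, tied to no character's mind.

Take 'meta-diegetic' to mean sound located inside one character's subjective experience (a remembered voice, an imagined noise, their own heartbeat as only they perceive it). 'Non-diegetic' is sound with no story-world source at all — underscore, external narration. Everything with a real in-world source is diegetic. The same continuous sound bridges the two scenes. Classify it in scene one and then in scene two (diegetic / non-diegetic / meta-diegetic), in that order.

meta-diegetic, non-diegetic

Scene one: the music exists only inside Jovan's mind; Greta can't hear it → meta-diegetic.
Scene two: it's detached from Jovan entirely and plays over unrelated images with no in-world source — conventional underscore → non-diegetic.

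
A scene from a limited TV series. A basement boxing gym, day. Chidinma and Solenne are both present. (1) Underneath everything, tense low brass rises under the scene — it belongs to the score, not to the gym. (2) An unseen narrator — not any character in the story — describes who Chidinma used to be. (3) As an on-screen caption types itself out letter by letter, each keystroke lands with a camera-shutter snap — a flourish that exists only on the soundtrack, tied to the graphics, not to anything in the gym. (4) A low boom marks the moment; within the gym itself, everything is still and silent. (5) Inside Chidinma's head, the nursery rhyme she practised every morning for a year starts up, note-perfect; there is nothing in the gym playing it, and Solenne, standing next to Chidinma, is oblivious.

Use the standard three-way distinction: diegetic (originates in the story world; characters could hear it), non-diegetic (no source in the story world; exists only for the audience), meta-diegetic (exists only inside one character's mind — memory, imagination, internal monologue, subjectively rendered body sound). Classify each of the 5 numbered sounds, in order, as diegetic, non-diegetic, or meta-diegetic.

(1) is non-diegetic: it has no source in the story world and no character can hear it — it's underscore.
Sound (2): commentary laid over the scene from outside the fiction, so non-diegetic.
Sound (3): sound married to a title/caption — outside the diegesis by definition, so non-diegetic.
(4) it's a sound-design accent with no in-world source; no one in the scene can hear it → non-diegetic.
(5) is meta-diegetic: the music is a memory playing inside Chidinma's mind alone; no real-world source, Solenne can't hear it.

non-diegetic, non-diegetic, non-diegetic, non-diegetic, meta-diegetic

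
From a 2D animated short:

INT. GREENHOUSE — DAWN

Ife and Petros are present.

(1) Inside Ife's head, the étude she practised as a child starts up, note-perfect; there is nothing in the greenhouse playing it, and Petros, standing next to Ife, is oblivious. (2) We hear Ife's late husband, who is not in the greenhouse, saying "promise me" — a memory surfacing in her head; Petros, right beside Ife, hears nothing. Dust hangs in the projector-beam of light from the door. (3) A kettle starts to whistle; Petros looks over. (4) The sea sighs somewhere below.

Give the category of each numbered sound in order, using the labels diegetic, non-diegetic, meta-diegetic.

meta-diegetic, meta-diegetic, diegetic, diegetic

(1) it lives in Ife's subjectivity, not in the greenhouse → meta-diegetic.
(2) is meta-diegetic: the voice is a memory playing only inside Ife's mind; Petros can't hear it.
(3) a kettle is a real object/event in the scene's world → diegetic.
Sound (4): ambient/room sound belonging to the story's physical space, so diegetic.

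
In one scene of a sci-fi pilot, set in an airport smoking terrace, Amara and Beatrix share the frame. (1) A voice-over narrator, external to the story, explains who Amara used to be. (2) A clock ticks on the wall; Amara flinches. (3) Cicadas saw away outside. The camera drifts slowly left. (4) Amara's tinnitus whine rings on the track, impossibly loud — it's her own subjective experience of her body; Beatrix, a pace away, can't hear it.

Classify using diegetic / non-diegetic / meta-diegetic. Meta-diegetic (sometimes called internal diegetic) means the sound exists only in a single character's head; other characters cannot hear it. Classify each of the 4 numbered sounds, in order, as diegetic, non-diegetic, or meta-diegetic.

(1) is non-diegetic: commentary laid over the scene from outside the fiction.
Sound (2): a clock is a real object/event in the scene's world, so diegetic.
(3) cicadas is part of the location's real environment → diegetic.
(4) a subjective body sound — Amara's private perception, inaudible to Beatrix → meta-diegetic.

non-diegetic, diegetic, diegetic, meta-diegetic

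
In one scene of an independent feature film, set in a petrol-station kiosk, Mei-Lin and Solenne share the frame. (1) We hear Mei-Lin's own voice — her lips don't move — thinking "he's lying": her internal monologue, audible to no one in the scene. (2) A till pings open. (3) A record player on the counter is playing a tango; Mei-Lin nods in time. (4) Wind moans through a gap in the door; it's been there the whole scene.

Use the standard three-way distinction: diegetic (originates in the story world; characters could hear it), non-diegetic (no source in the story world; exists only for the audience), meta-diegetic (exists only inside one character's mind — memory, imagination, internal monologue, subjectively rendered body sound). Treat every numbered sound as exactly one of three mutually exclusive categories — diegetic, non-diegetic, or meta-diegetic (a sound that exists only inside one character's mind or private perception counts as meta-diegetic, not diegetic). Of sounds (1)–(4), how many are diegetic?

(1) is meta-diegetic: internal monologue — inside Mei-Lin's mind, not spoken into the scene.
(2) is diegetic: a till is a real object/event in the scene's world.
Sound (3): source music from a record player, which exists in the story world, so diegetic.
Sound (4): it's the actual ambient sound of the location, so diegetic.
Diegetic: (2), (3), (4) — that's 3.

3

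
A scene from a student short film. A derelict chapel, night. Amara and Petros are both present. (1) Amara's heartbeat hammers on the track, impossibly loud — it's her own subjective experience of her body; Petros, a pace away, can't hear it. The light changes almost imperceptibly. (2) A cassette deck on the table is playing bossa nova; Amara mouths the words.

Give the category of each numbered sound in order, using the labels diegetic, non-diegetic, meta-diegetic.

(1) is meta-diegetic: point-of-audition from inside Amara's body; not a sound in the room.
Sound (2): the music comes from an on-screen device that Amara responds to, so diegetic.

meta-diegetic, diegetic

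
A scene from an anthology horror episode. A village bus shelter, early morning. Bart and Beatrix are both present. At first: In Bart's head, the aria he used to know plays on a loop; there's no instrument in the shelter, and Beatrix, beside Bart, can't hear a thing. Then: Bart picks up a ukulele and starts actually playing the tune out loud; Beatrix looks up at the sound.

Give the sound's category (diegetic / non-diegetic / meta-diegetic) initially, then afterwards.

Initially: the tune exists only as Bart's private memory; Beatrix can't hear it → meta-diegetic.
Afterwards: Bart is now producing it live on a ukulele, in the room, and Beatrix hears it → diegetic.

meta-diegetic, diegetic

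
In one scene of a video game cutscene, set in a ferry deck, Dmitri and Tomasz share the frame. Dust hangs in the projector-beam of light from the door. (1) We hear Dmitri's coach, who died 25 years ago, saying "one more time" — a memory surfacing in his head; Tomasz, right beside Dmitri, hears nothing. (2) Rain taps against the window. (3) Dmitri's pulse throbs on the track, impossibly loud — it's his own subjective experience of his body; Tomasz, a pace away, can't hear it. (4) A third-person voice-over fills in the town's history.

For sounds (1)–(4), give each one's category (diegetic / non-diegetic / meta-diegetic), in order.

(1) a remembered line, private to Dmitri — not present in the room, not audible to Tomasz → meta-diegetic.
(2) ambient/room sound belonging to the story's physical space → diegetic.
Sound (3): a subjective body sound — Dmitri's private perception, inaudible to Tomasz, so meta-diegetic.
Sound (4): commentary laid over the scene from outside the fiction, so non-diegetic.

meta-diegetic, diegetic, meta-diegetic, non-diegetic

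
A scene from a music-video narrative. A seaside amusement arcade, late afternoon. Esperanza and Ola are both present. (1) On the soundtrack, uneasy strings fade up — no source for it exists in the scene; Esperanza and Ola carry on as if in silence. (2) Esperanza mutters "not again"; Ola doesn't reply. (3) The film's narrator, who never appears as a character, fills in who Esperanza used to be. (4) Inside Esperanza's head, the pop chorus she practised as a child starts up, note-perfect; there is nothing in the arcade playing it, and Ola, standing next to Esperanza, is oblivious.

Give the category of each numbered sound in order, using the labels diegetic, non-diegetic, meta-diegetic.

non-diegetic, diegetic, non-diegetic, meta-diegetic

Sound (1): it has no source in the story world and no character can hear it — it's underscore, so non-diegetic.
(2) spoken by a character present in the story world → diegetic.
Sound (3): external voice-over — not a character, not heard by anyone in the scene, so non-diegetic.
(4) is meta-diegetic: it lives in Esperanza's subjectivity, not in the arcade.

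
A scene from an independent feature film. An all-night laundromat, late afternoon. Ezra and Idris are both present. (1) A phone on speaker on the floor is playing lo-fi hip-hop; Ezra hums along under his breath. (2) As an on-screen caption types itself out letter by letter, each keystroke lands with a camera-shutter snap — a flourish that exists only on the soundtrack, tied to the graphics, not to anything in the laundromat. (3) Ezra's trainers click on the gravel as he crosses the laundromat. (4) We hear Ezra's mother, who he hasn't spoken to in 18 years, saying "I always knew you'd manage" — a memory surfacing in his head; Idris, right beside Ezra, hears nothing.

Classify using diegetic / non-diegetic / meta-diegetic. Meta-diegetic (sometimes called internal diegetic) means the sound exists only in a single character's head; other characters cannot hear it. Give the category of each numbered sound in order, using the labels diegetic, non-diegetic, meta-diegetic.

diegetic, non-diegetic, diegetic, meta-diegetic

(1) the music comes from an on-screen device that Ezra responds to → diegetic.
Sound (2): sound married to a title/caption — outside the diegesis by definition, so non-diegetic.
Sound (3): a character's body making contact with the set — an in-world sound, so diegetic.
Sound (4): the voice is a memory playing only inside Ezra's mind; Idris can't hear it, so meta-diegetic.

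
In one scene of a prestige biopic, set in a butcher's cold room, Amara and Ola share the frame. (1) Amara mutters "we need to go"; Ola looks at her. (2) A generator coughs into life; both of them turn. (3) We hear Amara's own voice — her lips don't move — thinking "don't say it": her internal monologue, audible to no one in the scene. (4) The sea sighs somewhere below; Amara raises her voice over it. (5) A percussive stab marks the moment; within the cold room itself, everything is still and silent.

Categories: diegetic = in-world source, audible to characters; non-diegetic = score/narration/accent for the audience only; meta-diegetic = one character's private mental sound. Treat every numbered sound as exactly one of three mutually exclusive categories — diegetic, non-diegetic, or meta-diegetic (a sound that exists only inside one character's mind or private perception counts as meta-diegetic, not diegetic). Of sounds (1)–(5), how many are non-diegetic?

(1) on-screen dialogue — Amara speaks and Ola is there to hear → diegetic.
(2) is diegetic: an in-world source (a generator); characters could hear it.
(3) is meta-diegetic: Amara's thought-voice: a private mental sound no other character can hear.
(4) ambient/room sound belonging to the story's physical space → diegetic.
(5) is non-diegetic: it's a sound-design accent with no in-world source; no one in the scene can hear it.
Non-diegetic: (5) — that's 1.

1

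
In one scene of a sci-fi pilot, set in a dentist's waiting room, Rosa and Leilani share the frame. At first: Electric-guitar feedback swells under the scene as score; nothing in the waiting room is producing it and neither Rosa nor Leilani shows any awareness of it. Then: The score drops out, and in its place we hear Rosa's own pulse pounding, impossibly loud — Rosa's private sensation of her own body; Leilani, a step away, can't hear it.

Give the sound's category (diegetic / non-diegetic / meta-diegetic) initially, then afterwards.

non-diegetic, meta-diegetic

Initially: underscore with no in-world source, inaudible to the characters → non-diegetic.
Afterwards: the body sound is Rosa's subjective perception alone — Leilani can't hear it → meta-diegetic.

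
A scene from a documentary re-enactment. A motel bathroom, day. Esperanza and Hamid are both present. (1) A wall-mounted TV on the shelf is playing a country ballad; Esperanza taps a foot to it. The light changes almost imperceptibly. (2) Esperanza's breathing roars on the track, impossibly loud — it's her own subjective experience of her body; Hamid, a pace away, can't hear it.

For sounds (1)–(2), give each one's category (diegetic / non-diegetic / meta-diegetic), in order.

diegetic, meta-diegetic

(1) a wall-mounted TV is a physical source in the scene and Esperanza reacts to it → diegetic.
Sound (2): it's Esperanza's internal bodily sensation rendered as sound; only Esperanza 'hears' it, so meta-diegetic.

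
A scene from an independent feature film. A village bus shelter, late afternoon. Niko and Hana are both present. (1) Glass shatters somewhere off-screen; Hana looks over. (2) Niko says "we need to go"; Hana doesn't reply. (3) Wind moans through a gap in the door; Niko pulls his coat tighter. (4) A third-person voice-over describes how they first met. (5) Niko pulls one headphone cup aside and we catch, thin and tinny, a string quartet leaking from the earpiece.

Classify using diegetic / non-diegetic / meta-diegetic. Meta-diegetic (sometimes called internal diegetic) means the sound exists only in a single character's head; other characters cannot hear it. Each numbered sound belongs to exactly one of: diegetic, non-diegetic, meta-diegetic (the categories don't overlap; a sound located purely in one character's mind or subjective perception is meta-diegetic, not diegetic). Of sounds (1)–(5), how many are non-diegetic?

(1) the sound comes from glass physically present in the location → diegetic.
(2) on-screen dialogue — Niko speaks and Hana is there to hear → diegetic.
(3) is diegetic: ambient/room sound belonging to the story's physical space.
(4) is non-diegetic: external voice-over — not a character, not heard by anyone in the scene.
(5) is diegetic: the earpiece is a real device on Niko's head — source music.
So 1 of the 5 is non-diegetic: (4).

1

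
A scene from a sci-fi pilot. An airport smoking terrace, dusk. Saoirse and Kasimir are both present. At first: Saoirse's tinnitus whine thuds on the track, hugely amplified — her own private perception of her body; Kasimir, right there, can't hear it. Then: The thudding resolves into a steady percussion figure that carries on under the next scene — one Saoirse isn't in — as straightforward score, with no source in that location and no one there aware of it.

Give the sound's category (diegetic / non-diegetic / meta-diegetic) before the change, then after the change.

Before the change: it's Saoirse's subjective body sound, inaudible to Kasimir → meta-diegetic.
After the change: detached from Saoirse and playing as sourceless score over a scene she isn't in — for the audience only → non-diegetic.

meta-diegetic, non-diegetic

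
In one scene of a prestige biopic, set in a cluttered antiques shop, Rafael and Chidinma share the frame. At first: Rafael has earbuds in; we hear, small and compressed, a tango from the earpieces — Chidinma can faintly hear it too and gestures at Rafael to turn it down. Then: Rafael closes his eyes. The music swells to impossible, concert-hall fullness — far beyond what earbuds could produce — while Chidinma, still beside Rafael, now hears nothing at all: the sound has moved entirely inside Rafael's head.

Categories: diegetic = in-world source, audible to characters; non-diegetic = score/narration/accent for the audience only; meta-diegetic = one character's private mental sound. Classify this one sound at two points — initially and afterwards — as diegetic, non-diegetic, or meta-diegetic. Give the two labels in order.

Initially: the earbuds are a physical source both characters can hear → diegetic.
Afterwards: the music now exists only as Rafael's subjective experience; Chidinma can no longer hear it → meta-diegetic.

diegetic, meta-diegetic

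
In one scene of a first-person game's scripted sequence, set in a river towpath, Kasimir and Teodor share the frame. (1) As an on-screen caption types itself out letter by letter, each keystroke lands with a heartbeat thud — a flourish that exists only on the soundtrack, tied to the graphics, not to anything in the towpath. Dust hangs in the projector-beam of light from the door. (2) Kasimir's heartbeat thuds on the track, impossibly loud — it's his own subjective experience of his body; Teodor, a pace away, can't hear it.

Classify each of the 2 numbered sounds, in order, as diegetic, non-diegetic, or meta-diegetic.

Sound (1): sound married to a title/caption — outside the diegesis by definition, so non-diegetic.
Sound (2): a subjective body sound — Kasimir's private perception, inaudible to Teodor, so meta-diegetic.

non-diegetic, meta-diegetic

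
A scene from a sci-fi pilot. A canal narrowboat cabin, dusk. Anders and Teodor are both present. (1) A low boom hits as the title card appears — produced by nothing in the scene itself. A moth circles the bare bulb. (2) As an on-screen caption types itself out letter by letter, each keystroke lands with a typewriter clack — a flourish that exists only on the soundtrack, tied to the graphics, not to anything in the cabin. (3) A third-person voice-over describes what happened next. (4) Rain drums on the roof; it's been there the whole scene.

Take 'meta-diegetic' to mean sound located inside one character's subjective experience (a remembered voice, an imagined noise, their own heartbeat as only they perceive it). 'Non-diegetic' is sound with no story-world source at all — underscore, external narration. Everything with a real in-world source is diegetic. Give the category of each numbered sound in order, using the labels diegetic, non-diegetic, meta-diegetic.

(1) an editorial stinger — it belongs to the cut, not the story world → non-diegetic.
(2) is non-diegetic: the caption isn't part of the story world, so neither is the sound tied to it.
(3) is non-diegetic: the narrator exists outside the story world, addressing only the audience.
(4) is diegetic: ambient/room sound belonging to the story's physical space.

non-diegetic, non-diegetic, non-diegetic, diegetic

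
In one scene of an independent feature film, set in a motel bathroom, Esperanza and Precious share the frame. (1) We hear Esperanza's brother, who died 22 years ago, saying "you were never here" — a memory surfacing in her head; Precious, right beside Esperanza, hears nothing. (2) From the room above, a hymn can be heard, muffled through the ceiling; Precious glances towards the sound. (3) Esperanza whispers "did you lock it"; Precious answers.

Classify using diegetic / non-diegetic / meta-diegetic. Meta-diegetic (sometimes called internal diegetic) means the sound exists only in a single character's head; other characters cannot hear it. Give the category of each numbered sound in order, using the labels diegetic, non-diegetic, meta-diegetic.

Sound (1): the voice is a memory playing only inside Esperanza's mind; Precious can't hear it, so meta-diegetic.
(2) off-screen diegetic: the source is out of frame but still in the story's space → diegetic.
(3) is diegetic: on-screen dialogue — Esperanza speaks and Precious is there to hear.

meta-diegetic, diegetic, diegetic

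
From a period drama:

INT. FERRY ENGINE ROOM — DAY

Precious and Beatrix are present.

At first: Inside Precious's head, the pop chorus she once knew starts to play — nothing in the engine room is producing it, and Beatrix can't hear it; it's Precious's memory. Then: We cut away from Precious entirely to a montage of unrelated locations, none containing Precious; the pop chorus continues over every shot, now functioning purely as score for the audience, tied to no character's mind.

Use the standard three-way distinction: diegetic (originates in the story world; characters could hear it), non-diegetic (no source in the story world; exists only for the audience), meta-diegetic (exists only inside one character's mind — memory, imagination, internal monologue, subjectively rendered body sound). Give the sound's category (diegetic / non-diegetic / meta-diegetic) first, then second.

First: the music lives inside Precious's mind alone; Beatrix can't hear it → meta-diegetic.
Second: once it plays over shots Precious isn't in, detached from any character's subjectivity, it's conventional underscore → non-diegetic.

meta-diegetic, non-diegetic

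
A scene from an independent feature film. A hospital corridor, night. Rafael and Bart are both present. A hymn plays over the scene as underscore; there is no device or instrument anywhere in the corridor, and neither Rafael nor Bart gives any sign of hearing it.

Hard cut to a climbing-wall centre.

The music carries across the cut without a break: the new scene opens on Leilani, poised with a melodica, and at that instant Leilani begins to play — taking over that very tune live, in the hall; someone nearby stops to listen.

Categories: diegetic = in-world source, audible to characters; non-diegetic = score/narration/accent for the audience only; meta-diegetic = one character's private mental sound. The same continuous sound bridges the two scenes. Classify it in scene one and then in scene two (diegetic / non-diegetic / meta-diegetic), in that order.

Scene one: there's no in-world source anywhere and no character hears it — underscore for the audience only → non-diegetic.
Scene two: from the moment Leilani starts playing, the tune is being performed on a melodica inside the story world and another character hears it → diegetic.

non-diegetic, diegetic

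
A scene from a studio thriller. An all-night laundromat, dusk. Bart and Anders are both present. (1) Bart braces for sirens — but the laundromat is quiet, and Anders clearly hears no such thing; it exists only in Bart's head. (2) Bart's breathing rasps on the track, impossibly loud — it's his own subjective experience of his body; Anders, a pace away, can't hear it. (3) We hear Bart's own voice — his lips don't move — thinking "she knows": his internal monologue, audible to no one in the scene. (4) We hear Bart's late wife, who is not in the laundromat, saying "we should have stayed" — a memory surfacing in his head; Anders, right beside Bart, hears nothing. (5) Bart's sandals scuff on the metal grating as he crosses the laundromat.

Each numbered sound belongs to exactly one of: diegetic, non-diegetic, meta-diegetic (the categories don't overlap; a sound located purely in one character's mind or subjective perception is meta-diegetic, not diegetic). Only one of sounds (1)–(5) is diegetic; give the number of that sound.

5

Sound (1): the sound is imagined by Bart; nothing in the story world is producing it and Anders can't hear it, so meta-diegetic.
Sound (2): it's Bart's internal bodily sensation rendered as sound; only Bart 'hears' it, so meta-diegetic.
(3) is meta-diegetic: it's Bart's unspoken thought, heard only by the audience via his subjectivity.
(4) the voice is a memory playing only inside Bart's mind; Anders can't hear it → meta-diegetic.
(5) is diegetic: Bart's footsteps are produced in the story world.
Only (5) is diegetic.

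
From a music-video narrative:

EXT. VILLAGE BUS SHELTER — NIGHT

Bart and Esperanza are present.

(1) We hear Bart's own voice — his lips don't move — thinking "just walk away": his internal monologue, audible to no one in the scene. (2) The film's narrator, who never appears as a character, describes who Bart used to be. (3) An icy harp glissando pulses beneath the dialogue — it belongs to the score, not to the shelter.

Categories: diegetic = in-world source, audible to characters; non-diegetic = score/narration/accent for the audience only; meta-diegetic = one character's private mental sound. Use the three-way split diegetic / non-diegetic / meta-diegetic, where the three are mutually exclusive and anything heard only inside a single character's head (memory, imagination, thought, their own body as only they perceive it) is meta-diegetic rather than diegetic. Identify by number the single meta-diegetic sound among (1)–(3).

1

Sound (1): Bart's thought-voice: a private mental sound no other character can hear, so meta-diegetic.
(2) external voice-over — not a character, not heard by anyone in the scene → non-diegetic.
(3) is non-diegetic: it has no source in the story world and no character can hear it — it's underscore.
Only (1) is meta-diegetic.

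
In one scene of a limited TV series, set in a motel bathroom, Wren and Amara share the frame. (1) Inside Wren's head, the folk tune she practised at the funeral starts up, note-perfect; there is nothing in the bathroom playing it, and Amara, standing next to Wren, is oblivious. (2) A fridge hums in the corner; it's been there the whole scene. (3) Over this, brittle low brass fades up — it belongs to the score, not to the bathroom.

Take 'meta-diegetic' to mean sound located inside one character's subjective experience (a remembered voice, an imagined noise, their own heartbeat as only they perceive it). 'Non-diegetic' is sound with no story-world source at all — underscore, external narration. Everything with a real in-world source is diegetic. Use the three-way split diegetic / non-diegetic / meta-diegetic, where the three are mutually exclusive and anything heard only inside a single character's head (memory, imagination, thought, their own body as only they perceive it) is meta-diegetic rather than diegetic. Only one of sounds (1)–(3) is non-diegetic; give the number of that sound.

(1) is meta-diegetic: remembered music, private to Wren — Amara is oblivious because it isn't in the room.
(2) ambient/room sound belonging to the story's physical space → diegetic.
(3) nothing in the bathroom produces it and the characters don't hear it — pure soundtrack → non-diegetic.
Only (3) is non-diegetic.

3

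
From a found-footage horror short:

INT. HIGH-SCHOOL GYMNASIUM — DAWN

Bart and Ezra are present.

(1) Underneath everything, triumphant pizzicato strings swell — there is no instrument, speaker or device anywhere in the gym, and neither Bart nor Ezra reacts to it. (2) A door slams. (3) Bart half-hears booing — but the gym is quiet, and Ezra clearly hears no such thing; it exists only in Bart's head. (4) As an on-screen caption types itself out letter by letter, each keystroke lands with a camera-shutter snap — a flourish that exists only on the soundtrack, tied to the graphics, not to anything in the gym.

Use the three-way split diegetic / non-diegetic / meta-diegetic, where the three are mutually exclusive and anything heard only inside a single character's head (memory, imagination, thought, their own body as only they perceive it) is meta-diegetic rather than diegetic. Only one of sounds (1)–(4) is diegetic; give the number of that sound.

2

Sound (1): it has no source in the story world and no character can hear it — it's underscore, so non-diegetic.
(2) is diegetic: an in-world source (a door); characters could hear it.
Sound (3): the sound is imagined by Bart; nothing in the story world is producing it and Ezra can't hear it, so meta-diegetic.
Sound (4): sound married to a title/caption — outside the diegesis by definition, so non-diegetic.
Only (2) is diegetic.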